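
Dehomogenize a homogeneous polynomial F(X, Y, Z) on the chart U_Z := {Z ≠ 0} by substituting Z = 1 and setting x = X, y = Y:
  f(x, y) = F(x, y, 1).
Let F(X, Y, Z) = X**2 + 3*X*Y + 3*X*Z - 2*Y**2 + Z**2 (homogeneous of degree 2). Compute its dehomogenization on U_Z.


f(x, y) = x**2 + 3*x*y + 3*x - 2*y**2 + 1

On U_Z we set Z = 1. Each monomial c·X^i·Y^j·Z^k in F becomes c·x^i·y^j·1^k = c·x^i·y^j.
Substituting Z = 1: F(X, Y, 1) = x**2 + 3*x*y + 3*x - 2*y**2 + 1.
Note: deg(f) ≤ deg(F) = 2; strict inequality happens when F is divisible by Z (lost terms).


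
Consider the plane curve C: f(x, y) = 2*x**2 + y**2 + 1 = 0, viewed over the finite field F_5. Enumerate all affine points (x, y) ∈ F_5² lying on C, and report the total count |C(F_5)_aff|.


Affine F_5-points: {(0, 2), (0, 3), (2, 1), (2, 4), (3, 1), (3, 4)}; count = 6.

For each of the 25 pairs (x, y) ∈ F_5², evaluate f(x, y) mod 5. Record the zeros.
  x = 0: [0↦1, 1↦2, 2↦0, 3↦0, 4↦2]  zeros at y ∈ {2, 3}
  x = 1: [0↦3, 1↦4, 2↦2, 3↦2, 4↦4]  zeros at y ∈ ∅
  x = 2: [0↦4, 1↦0, 2↦3, 3↦3, 4↦0]  zeros at y ∈ {1, 4}
  x = 3: [0↦4, 1↦0, 2↦3, 3↦3, 4↦0]  zeros at y ∈ {1, 4}
  x = 4: [0↦3, 1↦4, 2↦2, 3↦2, 4↦4]  zeros at y ∈ ∅
Collecting zeros: affine points = {(0, 2), (0, 3), (2, 1), (2, 4), (3, 1), (3, 4)}.
Total count |C(F_5)_aff| = 6.


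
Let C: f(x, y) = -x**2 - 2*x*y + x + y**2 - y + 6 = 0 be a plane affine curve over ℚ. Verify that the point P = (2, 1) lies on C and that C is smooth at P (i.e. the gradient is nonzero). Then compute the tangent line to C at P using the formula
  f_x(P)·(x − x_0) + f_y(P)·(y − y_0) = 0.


Tangent line at P: -5*x - 3*y + 13 = 0.

Step 1: f(2, 1) = 0, so P lies on C.
Step 2: partial derivatives
  f_x(x, y) = -2*x - 2*y + 1, f_y(x, y) = -2*x + 2*y - 1.
  f_x(P) = -5, f_y(P) = -3 (gradient nonzero, so P is smooth).
Step 3: tangent line at P: -5·(x − 2) + -3·(y − 1) = 0.
Expanding: -5*x - 3*y + 13 = 0.


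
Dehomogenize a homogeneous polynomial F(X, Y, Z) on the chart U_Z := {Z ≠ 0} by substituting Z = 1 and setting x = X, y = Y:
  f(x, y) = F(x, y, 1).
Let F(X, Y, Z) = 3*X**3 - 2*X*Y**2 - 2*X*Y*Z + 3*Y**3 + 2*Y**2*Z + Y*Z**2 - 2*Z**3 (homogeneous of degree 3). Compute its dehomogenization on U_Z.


f(x, y) = 3*x**3 - 2*x*y**2 - 2*x*y + 3*y**3 + 2*y**2 + y - 2

On U_Z we set Z = 1. Each monomial c·X^i·Y^j·Z^k in F becomes c·x^i·y^j·1^k = c·x^i·y^j.
Substituting Z = 1: F(X, Y, 1) = 3*x**3 - 2*x*y**2 - 2*x*y + 3*y**3 + 2*y**2 + y - 2.
Note: deg(f) ≤ deg(F) = 3; strict inequality happens when F is divisible by Z (lost terms).


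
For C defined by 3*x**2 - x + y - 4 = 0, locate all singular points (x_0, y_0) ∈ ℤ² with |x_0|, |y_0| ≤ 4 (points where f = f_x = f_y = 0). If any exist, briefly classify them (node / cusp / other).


No singular points in the scanned grid; C is smooth there.

Compute partial derivatives:
  f_x = 6*x - 1.
  f_y = 1.
f_y = 1 is a nonzero constant, so f_y never vanishes: no point (x, y) can satisfy f = f_x = f_y = 0. In particular no (x, y) ∈ {−4, ..., 4}² is singular; the curve is smooth.


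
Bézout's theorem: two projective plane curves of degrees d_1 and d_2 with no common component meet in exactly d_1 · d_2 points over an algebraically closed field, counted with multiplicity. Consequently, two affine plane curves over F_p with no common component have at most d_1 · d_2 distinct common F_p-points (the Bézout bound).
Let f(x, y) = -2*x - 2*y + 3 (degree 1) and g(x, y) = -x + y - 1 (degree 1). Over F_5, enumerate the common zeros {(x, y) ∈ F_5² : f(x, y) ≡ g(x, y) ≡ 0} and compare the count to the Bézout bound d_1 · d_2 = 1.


Common zeros: {(4, 0)}; count = 1; Bézout bound = 1.

deg(f) = 1, deg(g) = 1, so Bézout bound = 1.
Scan x ∈ F_5. For each x, list the y ∈ F_5 with f(x, y) ≡ 0 and those with g(x, y) ≡ 0 (mod 5); the common zeros in that column are the intersection.
  x = 0: f ≡ 0 at y ∈ {4}; g ≡ 0 at y ∈ {1}; common: ∅.
  x = 1: f ≡ 0 at y ∈ {3}; g ≡ 0 at y ∈ {2}; common: ∅.
  x = 2: f ≡ 0 at y ∈ {2}; g ≡ 0 at y ∈ {3}; common: ∅.
  x = 3: f ≡ 0 at y ∈ {1}; g ≡ 0 at y ∈ {4}; common: ∅.
  x = 4: f ≡ 0 at y ∈ {0}; g ≡ 0 at y ∈ {0}; common: {0}.
Collecting: common zeros = {(4, 0)}, so the count is 1.
Comparison with the Bézout bound: 1 ≤ 1 = deg(f)·deg(g), as expected for curves with no common component (the bound is attained).


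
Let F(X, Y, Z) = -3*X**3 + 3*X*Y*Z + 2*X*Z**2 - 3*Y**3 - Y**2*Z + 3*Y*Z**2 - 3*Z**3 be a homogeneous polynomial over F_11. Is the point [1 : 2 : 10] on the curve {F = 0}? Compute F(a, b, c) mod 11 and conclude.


F(1,2,10) ≡ 4 (mod 11); P is NOT on the curve.

Evaluate F(1, 2, 10) term-by-term (mod 11).
  -3*X**3 ↦ -3·1·1·1 = -3
  3*X*Y*Z ↦ 3·1·2·10 = 60
  2*X*Z**2 ↦ 2·1·1·100 = 200
  -3*Y**3 ↦ -3·1·8·1 = -24
  -Y**2*Z ↦ -1·1·4·10 = -40
  3*Y*Z**2 ↦ 3·1·2·100 = 600
  -3*Z**3 ↦ -3·1·1·1000 = -3000
Sum: F(1, 2, 10) = (-3) + (60) + (200) + (-24) + (-40) + (600) + (-3000) = -2207.
Reducing mod 11: -2207 ≡ 4 (mod 11).
Since F(a, b, c) ≡ 4 ≠ 0 (mod 11), P does NOT lie on the curve.


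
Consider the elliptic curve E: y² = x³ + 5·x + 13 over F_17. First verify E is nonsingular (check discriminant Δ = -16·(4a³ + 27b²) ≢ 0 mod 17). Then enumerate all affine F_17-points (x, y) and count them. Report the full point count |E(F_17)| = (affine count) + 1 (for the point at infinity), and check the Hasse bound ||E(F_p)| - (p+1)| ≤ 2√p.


Affine points = {(0, 8), (0, 9), (1, 6), (1, 11), (3, 2), (3, 15), (6, 2), (6, 15), (7, 0), (8, 2), (8, 15), (10, 3), (10, 14), (12, 4), (12, 13)}; affine count = 15; |E(F_17)| = 16.

Discriminant check: Δ ∝ 4a³ + 27b² = 4·5³ + 27·13² = 4·125 + 27·169 ≡ 14 (mod 17). Nonzero ⇒ E is nonsingular.
For each x ∈ F_17, compute rhs = x³ + 5·x + 13 mod 17, then count y ∈ F_17 with y² ≡ rhs.
  x = 0: rhs = 13, matching y values: 8, 9 (2 points).
  x = 1: rhs = 2, matching y values: 6, 11 (2 points).
  x = 2: rhs = 14, matching y values: none (0 points).
  x = 3: rhs = 4, matching y values: 2, 15 (2 points).
  x = 4: rhs = 12, matching y values: none (0 points).
  x = 5: rhs = 10, matching y values: none (0 points).
  x = 6: rhs = 4, matching y values: 2, 15 (2 points).
  x = 7: rhs = 0, matching y values: 0 (1 points).
  x = 8: rhs = 4, matching y values: 2, 15 (2 points).
  x = 9: rhs = 5, matching y values: none (0 points).
  x = 10: rhs = 9, matching y values: 3, 14 (2 points).
  x = 11: rhs = 5, matching y values: none (0 points).
  x = 12: rhs = 16, matching y values: 4, 13 (2 points).
  x = 13: rhs = 14, matching y values: none (0 points).
  x = 14: rhs = 5, matching y values: none (0 points).
  x = 15: rhs = 12, matching y values: none (0 points).
  x = 16: rhs = 7, matching y values: none (0 points).
Total affine count: 15.
Full point count |E(F_17)| = 15 + 1 = 16.
Hasse bound: |16 − (17+1)| = |-2| = 2 ≤ 2√17 ≈ 8.2462 ✓.


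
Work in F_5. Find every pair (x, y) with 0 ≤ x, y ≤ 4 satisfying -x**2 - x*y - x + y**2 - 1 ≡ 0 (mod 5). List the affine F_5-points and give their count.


Affine F_5-points: {(0, 1), (0, 4), (3, 1), (3, 2), (4, 2)}; count = 5.

For each of the 25 pairs (x, y) ∈ F_5², evaluate f(x, y) mod 5. Record the zeros.
  x = 0: [0↦4, 1↦0, 2↦3, 3↦3, 4↦0]  zeros at y ∈ {1, 4}
  x = 1: [0↦2, 1↦2, 2↦4, 3↦3, 4↦4]  zeros at y ∈ ∅
  x = 2: [0↦3, 1↦2, 2↦3, 3↦1, 4↦1]  zeros at y ∈ ∅
  x = 3: [0↦2, 1↦0, 2↦0, 3↦2, 4↦1]  zeros at y ∈ {1, 2}
  x = 4: [0↦4, 1↦1, 2↦0, 3↦1, 4↦4]  zeros at y ∈ {2}
Collecting zeros: affine points = {(0, 1), (0, 4), (3, 1), (3, 2), (4, 2)}.
Total count |C(F_5)_aff| = 5.


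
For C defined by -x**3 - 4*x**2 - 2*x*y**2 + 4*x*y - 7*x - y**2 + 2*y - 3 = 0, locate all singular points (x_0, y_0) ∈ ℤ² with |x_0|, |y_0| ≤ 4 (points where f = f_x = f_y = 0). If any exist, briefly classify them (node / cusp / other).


Singular points: {(-1, 1)}; classification: node.

Compute partial derivatives:
  f_x = -3*x**2 - 8*x - 2*y**2 + 4*y - 7.
  f_y = -4*x*y + 4*x - 2*y + 2.
Scan x_0 ∈ {−4, ..., 4}. For each x_0, f_y(x_0, y) is a polynomial in y; find its integer roots y ∈ {−4, ..., 4}, then test f_x and f at those candidates.
  x = -4: f_y(-4, y) = 14*y - 14; vanishes at y ∈ {1}. (-4, 1): f_x = -21 ≠ 0.
  x = -3: f_y(-3, y) = 10*y - 10; vanishes at y ∈ {1}. (-3, 1): f_x = -8 ≠ 0.
  x = -2: f_y(-2, y) = 6*y - 6; vanishes at y ∈ {1}. (-2, 1): f_x = -1 ≠ 0.
  x = -1: f_y(-1, y) = 2*y - 2; vanishes at y ∈ {1}. (-1, 1): f_x = 0, f = 0 — SINGULAR.
  x = 0: f_y(0, y) = 2 - 2*y; vanishes at y ∈ {1}. (0, 1): f_x = -5 ≠ 0.
  x = 1: f_y(1, y) = 6 - 6*y; vanishes at y ∈ {1}. (1, 1): f_x = -16 ≠ 0.
  x = 2: f_y(2, y) = 10 - 10*y; vanishes at y ∈ {1}. (2, 1): f_x = -33 ≠ 0.
  x = 3: f_y(3, y) = 14 - 14*y; vanishes at y ∈ {1}. (3, 1): f_x = -56 ≠ 0.
  x = 4: f_y(4, y) = 18 - 18*y; vanishes at y ∈ {1}. (4, 1): f_x = -85 ≠ 0.
Only singular point on the grid: (-1, 1).
Classify: substitute x = -1 + u, y = 1 + v and expand: f = -u**3 - u**2 - 2*u*v**2 + v**2.
No constant or linear terms (consistent with a singular point). Quadratic part: -u**2 + v**2. Cubic part: -u**3 - 2*u*v**2.
The quadratic part v**2 - u**2 = (v − u)(v + u) splits into two distinct linear factors, so there are two distinct tangent lines y − 1 = ±(x − -1) — this is a node (ordinary double point).
Classification: node.


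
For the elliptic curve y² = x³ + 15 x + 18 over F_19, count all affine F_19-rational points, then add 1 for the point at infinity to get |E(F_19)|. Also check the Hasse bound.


Affine points = {(4, 3), (4, 16), (5, 3), (5, 16), (6, 1), (6, 18), (8, 2), (8, 17), (10, 3), (10, 16), (12, 8), (12, 11), (13, 4), (13, 15)}; affine count = 14; |E(F_19)| = 15.

Discriminant check: Δ ∝ 4a³ + 27b² = 4·15³ + 27·18² = 4·3375 + 27·324 ≡ 18 (mod 19). Nonzero ⇒ E is nonsingular.
For each x ∈ F_19, compute rhs = x³ + 15·x + 18 mod 19, then count y ∈ F_19 with y² ≡ rhs.
  x = 0: rhs = 18, matching y values: none (0 points).
  x = 1: rhs = 15, matching y values: none (0 points).
  x = 2: rhs = 18, matching y values: none (0 points).
  x = 3: rhs = 14, matching y values: none (0 points).
  x = 4: rhs = 9, matching y values: 3, 16 (2 points).
  x = 5: rhs = 9, matching y values: 3, 16 (2 points).
  x = 6: rhs = 1, matching y values: 1, 18 (2 points).
  x = 7: rhs = 10, matching y values: none (0 points).
  x = 8: rhs = 4, matching y values: 2, 17 (2 points).
  x = 9: rhs = 8, matching y values: none (0 points).
  x = 10: rhs = 9, matching y values: 3, 16 (2 points).
  x = 11: rhs = 13, matching y values: none (0 points).
  x = 12: rhs = 7, matching y values: 8, 11 (2 points).
  x = 13: rhs = 16, matching y values: 4, 15 (2 points).
  x = 14: rhs = 8, matching y values: none (0 points).
  x = 15: rhs = 8, matching y values: none (0 points).
  x = 16: rhs = 3, matching y values: none (0 points).
  x = 17: rhs = 18, matching y values: none (0 points).
  x = 18: rhs = 2, matching y values: none (0 points).
Total affine count: 14.
Full point count |E(F_19)| = 14 + 1 = 15.
Hasse bound: |15 − (19+1)| = |-5| = 5 ≤ 2√19 ≈ 8.7178 ✓.


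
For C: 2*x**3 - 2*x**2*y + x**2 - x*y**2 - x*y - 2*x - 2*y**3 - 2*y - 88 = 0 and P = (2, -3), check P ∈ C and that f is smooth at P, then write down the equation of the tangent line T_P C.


Tangent line at P: 44*x - 54*y - 250 = 0.

Step 1: f(2, -3) = 0, so P lies on C.
Step 2: partial derivatives
  f_x(x, y) = 6*x**2 - 4*x*y + 2*x - y**2 - y - 2, f_y(x, y) = -2*x**2 - 2*x*y - x - 6*y**2 - 2.
  f_x(P) = 44, f_y(P) = -54 (gradient nonzero, so P is smooth).
Step 3: tangent line at P: 44·(x − 2) + -54·(y − -3) = 0.
Expanding: 44*x - 54*y - 250 = 0.


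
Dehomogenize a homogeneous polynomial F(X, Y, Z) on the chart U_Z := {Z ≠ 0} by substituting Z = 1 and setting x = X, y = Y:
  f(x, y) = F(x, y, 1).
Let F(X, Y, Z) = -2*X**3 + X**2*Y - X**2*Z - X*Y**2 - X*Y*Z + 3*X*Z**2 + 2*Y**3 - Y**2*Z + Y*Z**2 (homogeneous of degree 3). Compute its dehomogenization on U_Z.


f(x, y) = -2*x**3 + x**2*y - x**2 - x*y**2 - x*y + 3*x + 2*y**3 - y**2 + y

On U_Z we set Z = 1. Each monomial c·X^i·Y^j·Z^k in F becomes c·x^i·y^j·1^k = c·x^i·y^j.
Substituting Z = 1: F(X, Y, 1) = -2*x**3 + x**2*y - x**2 - x*y**2 - x*y + 3*x + 2*y**3 - y**2 + y.
Note: deg(f) ≤ deg(F) = 3; strict inequality happens when F is divisible by Z (lost terms).


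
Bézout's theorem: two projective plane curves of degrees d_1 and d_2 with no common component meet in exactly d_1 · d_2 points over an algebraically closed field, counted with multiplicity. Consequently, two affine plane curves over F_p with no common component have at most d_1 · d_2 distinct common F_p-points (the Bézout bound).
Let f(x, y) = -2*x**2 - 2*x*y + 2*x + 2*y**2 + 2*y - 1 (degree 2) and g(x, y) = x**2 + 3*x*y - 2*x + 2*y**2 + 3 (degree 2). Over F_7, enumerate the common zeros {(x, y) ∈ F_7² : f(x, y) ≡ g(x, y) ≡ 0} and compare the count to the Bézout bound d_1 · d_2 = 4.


Common zeros: {(5, 2)}; count = 1; Bézout bound = 4.

deg(f) = 2, deg(g) = 2, so Bézout bound = 4.
Scan x ∈ F_7. For each x, list the y ∈ F_7 with f(x, y) ≡ 0 and those with g(x, y) ≡ 0 (mod 7); the common zeros in that column are the intersection.
  x = 0: f ≡ 0 at y ∈ ∅; g ≡ 0 at y ∈ {3, 4}; common: ∅.
  x = 1: f ≡ 0 at y ∈ {2, 5}; g ≡ 0 at y ∈ {1}; common: ∅.
  x = 2: f ≡ 0 at y ∈ {3, 5}; g ≡ 0 at y ∈ ∅; common: ∅.
  x = 3: f ≡ 0 at y ∈ {3, 6}; g ≡ 0 at y ∈ ∅; common: ∅.
  x = 4: f ≡ 0 at y ∈ ∅; g ≡ 0 at y ∈ {4}; common: ∅.
  x = 5: f ≡ 0 at y ∈ {2}; g ≡ 0 at y ∈ {1, 2}; common: {2}.
  x = 6: f ≡ 0 at y ∈ {6}; g ≡ 0 at y ∈ ∅; common: ∅.
Collecting: common zeros = {(5, 2)}, so the count is 1.
Comparison with the Bézout bound: 1 ≤ 4 = deg(f)·deg(g), as expected for curves with no common component (the affine F_7-count falls short of the bound because intersections may lie at infinity, over extension fields, or carry multiplicity).


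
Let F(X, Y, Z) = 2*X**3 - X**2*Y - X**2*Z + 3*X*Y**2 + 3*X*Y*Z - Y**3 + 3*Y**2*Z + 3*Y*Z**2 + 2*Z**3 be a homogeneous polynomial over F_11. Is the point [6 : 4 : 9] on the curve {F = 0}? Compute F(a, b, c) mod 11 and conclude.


F(6,4,9) ≡ 2 (mod 11); P is NOT on the curve.

Evaluate F(6, 4, 9) term-by-term (mod 11).
  2*X**3 ↦ 2·216·1·1 = 432
  -X**2*Y ↦ -1·36·4·1 = -144
  -X**2*Z ↦ -1·36·1·9 = -324
  3*X*Y**2 ↦ 3·6·16·1 = 288
  3*X*Y*Z ↦ 3·6·4·9 = 648
  -Y**3 ↦ -1·1·64·1 = -64
  3*Y**2*Z ↦ 3·1·16·9 = 432
  3*Y*Z**2 ↦ 3·1·4·81 = 972
  2*Z**3 ↦ 2·1·1·729 = 1458
Sum: F(6, 4, 9) = (432) + (-144) + (-324) + (288) + (648) + (-64) + (432) + (972) + (1458) = 3698.
Reducing mod 11: 3698 ≡ 2 (mod 11).
Since F(a, b, c) ≡ 2 ≠ 0 (mod 11), P does NOT lie on the curve.


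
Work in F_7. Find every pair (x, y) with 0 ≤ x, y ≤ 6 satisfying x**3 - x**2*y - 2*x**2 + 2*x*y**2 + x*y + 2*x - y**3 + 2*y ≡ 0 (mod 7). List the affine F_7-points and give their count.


Affine F_7-points: {(0, 0), (0, 3), (0, 4), (2, 1), (2, 5), (6, 2)}; count = 6.

For each of the 49 pairs (x, y) ∈ F_7², evaluate f(x, y) mod 7. Record the zeros.
  x = 0: [0↦0, 1↦1, 2↦3, 3↦0, 4↦0, 5↦4, 6↦6]  zeros at y ∈ {0, 3, 4}
  x = 1: [0↦1, 1↦4, 2↦5, 3↦5, 4↦5, 5↦6, 6↦2]  zeros at y ∈ ∅
  x = 2: [0↦4, 1↦0, 2↦5, 3↦6, 4↦4, 5↦0, 6↦2]  zeros at y ∈ {1, 5}
  x = 3: [0↦1, 1↦2, 2↦2, 3↦2, 4↦3, 5↦6, 6↦5]  zeros at y ∈ ∅
  x = 4: [0↦5, 1↦2, 2↦2, 3↦6, 4↦1, 5↦2, 6↦3]  zeros at y ∈ ∅
  x = 5: [0↦1, 1↦6, 2↦4, 3↦3, 4↦4, 5↦1, 6↦2]  zeros at y ∈ ∅
  x = 6: [0↦2, 1↦6, 2↦0, 3↦6, 4↦4, 5↦2, 6↦1]  zeros at y ∈ {2}
Collecting zeros: affine points = {(0, 0), (0, 3), (0, 4), (2, 1), (2, 5), (6, 2)}.
Total count |C(F_7)_aff| = 6.


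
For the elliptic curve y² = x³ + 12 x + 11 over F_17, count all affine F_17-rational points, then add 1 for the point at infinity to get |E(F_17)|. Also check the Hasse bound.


Affine points = {(2, 3), (2, 14), (4, 2), (4, 15), (5, 3), (5, 14), (7, 8), (7, 9), (9, 7), (9, 10), (10, 3), (10, 14), (12, 8), (12, 9), (13, 1), (13, 16), (14, 4), (14, 13), (15, 8), (15, 9), (16, 7), (16, 10)}; affine count = 22; |E(F_17)| = 23.

Discriminant check: Δ ∝ 4a³ + 27b² = 4·12³ + 27·11² = 4·1728 + 27·121 ≡ 13 (mod 17). Nonzero ⇒ E is nonsingular.
For each x ∈ F_17, compute rhs = x³ + 12·x + 11 mod 17, then count y ∈ F_17 with y² ≡ rhs.
  x = 0: rhs = 11, matching y values: none (0 points).
  x = 1: rhs = 7, matching y values: none (0 points).
  x = 2: rhs = 9, matching y values: 3, 14 (2 points).
  x = 3: rhs = 6, matching y values: none (0 points).
  x = 4: rhs = 4, matching y values: 2, 15 (2 points).
  x = 5: rhs = 9, matching y values: 3, 14 (2 points).
  x = 6: rhs = 10, matching y values: none (0 points).
  x = 7: rhs = 13, matching y values: 8, 9 (2 points).
  x = 8: rhs = 7, matching y values: none (0 points).
  x = 9: rhs = 15, matching y values: 7, 10 (2 points).
  x = 10: rhs = 9, matching y values: 3, 14 (2 points).
  x = 11: rhs = 12, matching y values: none (0 points).
  x = 12: rhs = 13, matching y values: 8, 9 (2 points).
  x = 13: rhs = 1, matching y values: 1, 16 (2 points).
  x = 14: rhs = 16, matching y values: 4, 13 (2 points).
  x = 15: rhs = 13, matching y values: 8, 9 (2 points).
  x = 16: rhs = 15, matching y values: 7, 10 (2 points).
Total affine count: 22.
Full point count |E(F_17)| = 22 + 1 = 23.
Hasse bound: |23 − (17+1)| = |5| = 5 ≤ 2√17 ≈ 8.2462 ✓.


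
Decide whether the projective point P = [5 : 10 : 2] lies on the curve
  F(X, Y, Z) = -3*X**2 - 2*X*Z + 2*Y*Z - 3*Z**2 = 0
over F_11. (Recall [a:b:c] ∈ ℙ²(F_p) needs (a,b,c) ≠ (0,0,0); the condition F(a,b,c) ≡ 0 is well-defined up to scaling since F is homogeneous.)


F(5,10,2) ≡ 10 (mod 11); P is NOT on the curve.

Evaluate F(5, 10, 2) term-by-term (mod 11).
  -3*X**2 ↦ -3·25·1·1 = -75
  -2*X*Z ↦ -2·5·1·2 = -20
  2*Y*Z ↦ 2·1·10·2 = 40
  -3*Z**2 ↦ -3·1·1·4 = -12
Sum: F(5, 10, 2) = (-75) + (-20) + (40) + (-12) = -67.
Reducing mod 11: -67 ≡ 10 (mod 11).
Since F(a, b, c) ≡ 10 ≠ 0 (mod 11), P does NOT lie on the curve.


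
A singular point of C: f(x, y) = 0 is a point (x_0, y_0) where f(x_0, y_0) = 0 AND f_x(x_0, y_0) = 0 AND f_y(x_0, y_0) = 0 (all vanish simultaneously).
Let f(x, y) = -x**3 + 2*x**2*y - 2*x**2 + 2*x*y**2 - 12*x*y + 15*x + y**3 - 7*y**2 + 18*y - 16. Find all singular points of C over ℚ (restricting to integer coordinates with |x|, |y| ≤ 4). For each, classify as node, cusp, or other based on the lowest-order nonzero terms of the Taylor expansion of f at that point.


Singular points: {(1, 2)}; classification: node.

Compute partial derivatives:
  f_x = -3*x**2 + 4*x*y - 4*x + 2*y**2 - 12*y + 15.
  f_y = 2*x**2 + 4*x*y - 12*x + 3*y**2 - 14*y + 18.
Scan x_0 ∈ {−4, ..., 4}. For each x_0, f_y(x_0, y) is a polynomial in y; find its integer roots y ∈ {−4, ..., 4}, then test f_x and f at those candidates.
  x = -4: f_y(-4, y) = 3*y**2 - 30*y + 98; no integer root y with |y| ≤ 4.
  x = -3: f_y(-3, y) = 3*y**2 - 26*y + 72; no integer root y with |y| ≤ 4.
  x = -2: f_y(-2, y) = 3*y**2 - 22*y + 50; no integer root y with |y| ≤ 4.
  x = -1: f_y(-1, y) = 3*y**2 - 18*y + 32; no integer root y with |y| ≤ 4.
  x = 0: f_y(0, y) = 3*y**2 - 14*y + 18; no integer root y with |y| ≤ 4.
  x = 1: f_y(1, y) = 3*y**2 - 10*y + 8; vanishes at y ∈ {2}. (1, 2): f_x = 0, f = 0 — SINGULAR.
  x = 2: f_y(2, y) = 3*y**2 - 6*y + 2; no integer root y with |y| ≤ 4.
  x = 3: f_y(3, y) = 3*y**2 - 2*y; vanishes at y ∈ {0}. (3, 0): f_x = -24 ≠ 0.
  x = 4: f_y(4, y) = 3*y**2 + 2*y + 2; no integer root y with |y| ≤ 4.
Only singular point on the grid: (1, 2).
Classify: substitute x = 1 + u, y = 2 + v and expand: f = -u**3 + 2*u**2*v - u**2 + 2*u*v**2 + v**3 + v**2.
No constant or linear terms (consistent with a singular point). Quadratic part: -u**2 + v**2. Cubic part: -u**3 + 2*u**2*v + 2*u*v**2 + v**3.
The quadratic part v**2 - u**2 = (v − u)(v + u) splits into two distinct linear factors, so there are two distinct tangent lines y − 2 = ±(x − 1) — this is a node (ordinary double point).
Classification: node.


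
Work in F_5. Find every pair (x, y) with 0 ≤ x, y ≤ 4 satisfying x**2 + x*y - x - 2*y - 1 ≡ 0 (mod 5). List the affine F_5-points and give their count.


Affine F_5-points: {(0, 2), (1, 4), (3, 0), (4, 2)}; count = 4.

For each of the 25 pairs (x, y) ∈ F_5², evaluate f(x, y) mod 5. Record the zeros.
  x = 0: [0↦4, 1↦2, 2↦0, 3↦3, 4↦1]  zeros at y ∈ {2}
  x = 1: [0↦4, 1↦3, 2↦2, 3↦1, 4↦0]  zeros at y ∈ {4}
  x = 2: [0↦1, 1↦1, 2↦1, 3↦1, 4↦1]  zeros at y ∈ ∅
  x = 3: [0↦0, 1↦1, 2↦2, 3↦3, 4↦4]  zeros at y ∈ {0}
  x = 4: [0↦1, 1↦3, 2↦0, 3↦2, 4↦4]  zeros at y ∈ {2}
Collecting zeros: affine points = {(0, 2), (1, 4), (3, 0), (4, 2)}.
Total count |C(F_5)_aff| = 4.


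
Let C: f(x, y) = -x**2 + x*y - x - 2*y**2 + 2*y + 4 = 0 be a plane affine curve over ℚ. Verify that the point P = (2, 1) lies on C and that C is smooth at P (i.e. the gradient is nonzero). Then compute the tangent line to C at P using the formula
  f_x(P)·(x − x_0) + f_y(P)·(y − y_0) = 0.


Tangent line at P: 8 - 4*x = 0.

Step 1: f(2, 1) = 0, so P lies on C.
Step 2: partial derivatives
  f_x(x, y) = -2*x + y - 1, f_y(x, y) = x - 4*y + 2.
  f_x(P) = -4, f_y(P) = 0 (gradient nonzero, so P is smooth).
Step 3: tangent line at P: -4·(x − 2) + 0·(y − 1) = 0.
Expanding: 8 - 4*x = 0.


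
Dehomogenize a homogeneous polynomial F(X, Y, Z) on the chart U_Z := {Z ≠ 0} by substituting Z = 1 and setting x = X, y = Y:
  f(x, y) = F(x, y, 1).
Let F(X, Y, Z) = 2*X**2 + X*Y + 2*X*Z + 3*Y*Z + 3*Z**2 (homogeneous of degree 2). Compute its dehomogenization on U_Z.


f(x, y) = 2*x**2 + x*y + 2*x + 3*y + 3

On U_Z we set Z = 1. Each monomial c·X^i·Y^j·Z^k in F becomes c·x^i·y^j·1^k = c·x^i·y^j.
Substituting Z = 1: F(X, Y, 1) = 2*x**2 + x*y + 2*x + 3*y + 3.
Note: deg(f) ≤ deg(F) = 2; strict inequality happens when F is divisible by Z (lost terms).


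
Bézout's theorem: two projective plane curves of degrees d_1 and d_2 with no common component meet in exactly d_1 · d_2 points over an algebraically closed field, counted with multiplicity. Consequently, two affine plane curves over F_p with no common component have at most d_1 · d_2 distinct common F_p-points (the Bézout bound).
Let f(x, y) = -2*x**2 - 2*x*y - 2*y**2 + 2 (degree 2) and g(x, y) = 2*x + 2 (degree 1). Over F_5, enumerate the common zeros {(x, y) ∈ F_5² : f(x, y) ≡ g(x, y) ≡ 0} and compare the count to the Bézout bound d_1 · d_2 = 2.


Common zeros: {(4, 0), (4, 1)}; count = 2; Bézout bound = 2.

deg(f) = 2, deg(g) = 1, so Bézout bound = 2.
Scan x ∈ F_5. For each x, list the y ∈ F_5 with f(x, y) ≡ 0 and those with g(x, y) ≡ 0 (mod 5); the common zeros in that column are the intersection.
  x = 0: f ≡ 0 at y ∈ {1, 4}; g ≡ 0 at y ∈ ∅; common: ∅.
  x = 1: f ≡ 0 at y ∈ {0, 4}; g ≡ 0 at y ∈ ∅; common: ∅.
  x = 2: f ≡ 0 at y ∈ ∅; g ≡ 0 at y ∈ ∅; common: ∅.
  x = 3: f ≡ 0 at y ∈ ∅; g ≡ 0 at y ∈ ∅; common: ∅.
  x = 4: f ≡ 0 at y ∈ {0, 1}; g ≡ 0 at y ∈ {0, 1, 2, 3, 4}; common: {0, 1}.
Collecting: common zeros = {(4, 0), (4, 1)}, so the count is 2.
Comparison with the Bézout bound: 2 ≤ 2 = deg(f)·deg(g), as expected for curves with no common component (the bound is attained).


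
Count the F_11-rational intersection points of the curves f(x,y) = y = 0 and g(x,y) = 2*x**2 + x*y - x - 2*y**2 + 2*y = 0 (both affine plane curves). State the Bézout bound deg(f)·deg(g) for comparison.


Common zeros: {(0, 0), (6, 0)}; count = 2; Bézout bound = 2.

deg(f) = 1, deg(g) = 2, so Bézout bound = 2.
Scan x ∈ F_11. For each x, list the y ∈ F_11 with f(x, y) ≡ 0 and those with g(x, y) ≡ 0 (mod 11); the common zeros in that column are the intersection.
  x = 0: f ≡ 0 at y ∈ {0}; g ≡ 0 at y ∈ {0, 1}; common: {0}.
  x = 1: f ≡ 0 at y ∈ {0}; g ≡ 0 at y ∈ ∅; common: ∅.
  x = 2: f ≡ 0 at y ∈ {0}; g ≡ 0 at y ∈ {3, 10}; common: ∅.
  x = 3: f ≡ 0 at y ∈ {0}; g ≡ 0 at y ∈ ∅; common: ∅.
  x = 4: f ≡ 0 at y ∈ {0}; g ≡ 0 at y ∈ ∅; common: ∅.
  x = 5: f ≡ 0 at y ∈ {0}; g ≡ 0 at y ∈ ∅; common: ∅.
  x = 6: f ≡ 0 at y ∈ {0}; g ≡ 0 at y ∈ {0, 4}; common: {0}.
  x = 7: f ≡ 0 at y ∈ {0}; g ≡ 0 at y ∈ ∅; common: ∅.
  x = 8: f ≡ 0 at y ∈ {0}; g ≡ 0 at y ∈ {2, 3}; common: ∅.
  x = 9: f ≡ 0 at y ∈ {0}; g ≡ 0 at y ∈ {4, 7}; common: ∅.
  x = 10: f ≡ 0 at y ∈ {0}; g ≡ 0 at y ∈ {7, 10}; common: ∅.
Collecting: common zeros = {(0, 0), (6, 0)}, so the count is 2.
Comparison with the Bézout bound: 2 ≤ 2 = deg(f)·deg(g), as expected for curves with no common component (the bound is attained).


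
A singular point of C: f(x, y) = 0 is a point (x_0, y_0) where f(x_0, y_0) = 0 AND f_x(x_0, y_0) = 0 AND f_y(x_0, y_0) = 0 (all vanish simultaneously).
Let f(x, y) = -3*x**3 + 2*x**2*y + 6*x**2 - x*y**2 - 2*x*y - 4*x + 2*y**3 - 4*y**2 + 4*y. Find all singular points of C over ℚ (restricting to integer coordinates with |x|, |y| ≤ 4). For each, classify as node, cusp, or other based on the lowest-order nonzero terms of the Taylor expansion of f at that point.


Singular points: {(1, 1)}; classification: node.

Compute partial derivatives:
  f_x = -9*x**2 + 4*x*y + 12*x - y**2 - 2*y - 4.
  f_y = 2*x**2 - 2*x*y - 2*x + 6*y**2 - 8*y + 4.
Scan x_0 ∈ {−4, ..., 4}. For each x_0, f_y(x_0, y) is a polynomial in y; find its integer roots y ∈ {−4, ..., 4}, then test f_x and f at those candidates.
  x = -4: f_y(-4, y) = 6*y**2 + 44; no integer root y with |y| ≤ 4.
  x = -3: f_y(-3, y) = 6*y**2 - 2*y + 28; no integer root y with |y| ≤ 4.
  x = -2: f_y(-2, y) = 6*y**2 - 4*y + 16; no integer root y with |y| ≤ 4.
  x = -1: f_y(-1, y) = 6*y**2 - 6*y + 8; no integer root y with |y| ≤ 4.
  x = 0: f_y(0, y) = 6*y**2 - 8*y + 4; no integer root y with |y| ≤ 4.
  x = 1: f_y(1, y) = 6*y**2 - 10*y + 4; vanishes at y ∈ {1}. (1, 1): f_x = 0, f = 0 — SINGULAR.
  x = 2: f_y(2, y) = 6*y**2 - 12*y + 8; no integer root y with |y| ≤ 4.
  x = 3: f_y(3, y) = 6*y**2 - 14*y + 16; no integer root y with |y| ≤ 4.
  x = 4: f_y(4, y) = 6*y**2 - 16*y + 28; no integer root y with |y| ≤ 4.
Only singular point on the grid: (1, 1).
Classify: substitute x = 1 + u, y = 1 + v and expand: f = -3*u**3 + 2*u**2*v - u**2 - u*v**2 + 2*v**3 + v**2.
No constant or linear terms (consistent with a singular point). Quadratic part: -u**2 + v**2. Cubic part: -3*u**3 + 2*u**2*v - u*v**2 + 2*v**3.
The quadratic part v**2 - u**2 = (v − u)(v + u) splits into two distinct linear factors, so there are two distinct tangent lines y − 1 = ±(x − 1) — this is a node (ordinary double point).
Classification: node.


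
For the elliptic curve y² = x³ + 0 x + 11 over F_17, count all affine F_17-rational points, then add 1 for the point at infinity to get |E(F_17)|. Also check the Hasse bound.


Affine points = {(2, 6), (2, 11), (3, 2), (3, 15), (5, 0), (8, 8), (8, 9), (9, 3), (9, 14), (10, 5), (10, 12), (11, 4), (11, 13), (13, 7), (13, 10), (14, 1), (14, 16)}; affine count = 17; |E(F_17)| = 18.

Discriminant check: Δ ∝ 4a³ + 27b² = 4·0³ + 27·11² = 4·0 + 27·121 ≡ 3 (mod 17). Nonzero ⇒ E is nonsingular.
For each x ∈ F_17, compute rhs = x³ + 0·x + 11 mod 17, then count y ∈ F_17 with y² ≡ rhs.
  x = 0: rhs = 11, matching y values: none (0 points).
  x = 1: rhs = 12, matching y values: none (0 points).
  x = 2: rhs = 2, matching y values: 6, 11 (2 points).
  x = 3: rhs = 4, matching y values: 2, 15 (2 points).
  x = 4: rhs = 7, matching y values: none (0 points).
  x = 5: rhs = 0, matching y values: 0 (1 points).
  x = 6: rhs = 6, matching y values: none (0 points).
  x = 7: rhs = 14, matching y values: none (0 points).
  x = 8: rhs = 13, matching y values: 8, 9 (2 points).
  x = 9: rhs = 9, matching y values: 3, 14 (2 points).
  x = 10: rhs = 8, matching y values: 5, 12 (2 points).
  x = 11: rhs = 16, matching y values: 4, 13 (2 points).
  x = 12: rhs = 5, matching y values: none (0 points).
  x = 13: rhs = 15, matching y values: 7, 10 (2 points).
  x = 14: rhs = 1, matching y values: 1, 16 (2 points).
  x = 15: rhs = 3, matching y values: none (0 points).
  x = 16: rhs = 10, matching y values: none (0 points).
Total affine count: 17.
Full point count |E(F_17)| = 17 + 1 = 18.
Hasse bound: |18 − (17+1)| = |0| = 0 ≤ 2√17 ≈ 8.2462 ✓.


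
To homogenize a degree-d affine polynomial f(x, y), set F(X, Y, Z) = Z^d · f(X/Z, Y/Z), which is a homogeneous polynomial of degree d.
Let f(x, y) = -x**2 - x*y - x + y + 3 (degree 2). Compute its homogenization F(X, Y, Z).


F(X, Y, Z) = -X**2 - X*Y - X*Z + Y*Z + 3*Z**2

deg(f) = 2.
Substitute x = X/Z, y = Y/Z into f, then multiply by Z^2.
  monomial -1·x^2·y^0 ↦ -1·X^2·Y^0·Z^0.
  monomial -1·x^1·y^1 ↦ -1·X^1·Y^1·Z^0.
  monomial -1·x^1·y^0 ↦ -1·X^1·Y^0·Z^1.
  monomial 1·x^0·y^1 ↦ 1·X^0·Y^1·Z^1.
  monomial 3·x^0·y^0 ↦ 3·X^0·Y^0·Z^2.
Collecting: F(X, Y, Z) = -X**2 - X*Y - X*Z + Y*Z + 3*Z**2.


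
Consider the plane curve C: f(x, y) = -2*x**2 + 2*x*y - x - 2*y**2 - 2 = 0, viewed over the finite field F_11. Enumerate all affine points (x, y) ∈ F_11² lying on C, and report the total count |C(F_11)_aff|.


Affine F_11-points: {(7, 9)}; count = 1.

For each of the 121 pairs (x, y) ∈ F_11², evaluate f(x, y) mod 11. Record the zeros.
  x = 0: [0↦9, 1↦7, 2↦1, 3↦2, 4↦10, 5↦3, 6↦3, 7↦10, 8↦2, 9↦1, 10↦7]  zeros at y ∈ ∅
  x = 1: [0↦6, 1↦6, 2↦2, 3↦5, 4↦4, 5↦10, 6↦1, 7↦10, 8↦4, 9↦5, 10↦2]  zeros at y ∈ ∅
  x = 2: [0↦10, 1↦1, 2↦10, 3↦4, 4↦5, 5↦2, 6↦6, 7↦6, 8↦2, 9↦5, 10↦4]  zeros at y ∈ ∅
  x = 3: [0↦10, 1↦3, 2↦3, 3↦10, 4↦2, 5↦1, 6↦7, 7↦9, 8↦7, 9↦1, 10↦2]  zeros at y ∈ ∅
  x = 4: [0↦6, 1↦1, 2↦3, 3↦1, 4↦6, 5↦7, 6↦4, 7↦8, 8↦8, 9↦4, 10↦7]  zeros at y ∈ ∅
  x = 5: [0↦9, 1↦6, 2↦10, 3↦10, 4↦6, 5↦9, 6↦8, 7↦3, 8↦5, 9↦3, 10↦8]  zeros at y ∈ ∅
  x = 6: [0↦8, 1↦7, 2↦2, 3↦4, 4↦2, 5↦7, 6↦8, 7↦5, 8↦9, 9↦9, 10↦5]  zeros at y ∈ ∅
  x = 7: [0↦3, 1↦4, 2↦1, 3↦5, 4↦5, 5↦1, 6↦4, 7↦3, 8↦9, 9↦0, 10↦9]  zeros at y ∈ {9}
  x = 8: [0↦5, 1↦8, 2↦7, 3↦2, 4↦4, 5↦2, 6↦7, 7↦8, 8↦5, 9↦9, 10↦9]  zeros at y ∈ ∅
  x = 9: [0↦3, 1↦8, 2↦9, 3↦6, 4↦10, 5↦10, 6↦6, 7↦9, 8↦8, 9↦3, 10↦5]  zeros at y ∈ ∅
  x = 10: [0↦8, 1↦4, 2↦7, 3↦6, 4↦1, 5↦3, 6↦1, 7↦6, 8↦7, 9↦4, 10↦8]  zeros at y ∈ ∅
Collecting zeros: affine points = {(7, 9)}.
Total count |C(F_11)_aff| = 1.


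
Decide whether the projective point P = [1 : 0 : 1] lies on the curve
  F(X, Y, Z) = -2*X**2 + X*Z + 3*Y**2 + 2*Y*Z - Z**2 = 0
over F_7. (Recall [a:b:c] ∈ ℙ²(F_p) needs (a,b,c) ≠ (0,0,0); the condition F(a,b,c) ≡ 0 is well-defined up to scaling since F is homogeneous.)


F(1,0,1) ≡ 5 (mod 7); P is NOT on the curve.

Evaluate F(1, 0, 1) term-by-term (mod 7).
  -2*X**2 ↦ -2·1·1·1 = -2
  X*Z ↦ 1·1·1·1 = 1
  3*Y**2 ↦ 3·1·0·1 = 0
  2*Y*Z ↦ 2·1·0·1 = 0
  -Z**2 ↦ -1·1·1·1 = -1
Sum: F(1, 0, 1) = (-2) + (1) + (0) + (0) + (-1) = -2.
Reducing mod 7: -2 ≡ 5 (mod 7).
Since F(a, b, c) ≡ 5 ≠ 0 (mod 7), P does NOT lie on the curve.


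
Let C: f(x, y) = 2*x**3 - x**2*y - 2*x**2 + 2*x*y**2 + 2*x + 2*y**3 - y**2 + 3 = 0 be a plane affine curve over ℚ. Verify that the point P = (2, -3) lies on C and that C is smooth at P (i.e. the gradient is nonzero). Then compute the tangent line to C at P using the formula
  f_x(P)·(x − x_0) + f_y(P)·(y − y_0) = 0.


Tangent line at P: 48*x + 32*y = 0.

Step 1: f(2, -3) = 0, so P lies on C.
Step 2: partial derivatives
  f_x(x, y) = 6*x**2 - 2*x*y - 4*x + 2*y**2 + 2, f_y(x, y) = -x**2 + 4*x*y + 6*y**2 - 2*y.
  f_x(P) = 48, f_y(P) = 32 (gradient nonzero, so P is smooth).
Step 3: tangent line at P: 48·(x − 2) + 32·(y − -3) = 0.
Expanding: 48*x + 32*y = 0.


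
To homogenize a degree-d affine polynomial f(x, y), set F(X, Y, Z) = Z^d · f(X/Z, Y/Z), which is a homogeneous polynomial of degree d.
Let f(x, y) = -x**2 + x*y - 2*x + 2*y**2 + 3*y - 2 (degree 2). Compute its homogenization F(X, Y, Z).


F(X, Y, Z) = -X**2 + X*Y - 2*X*Z + 2*Y**2 + 3*Y*Z - 2*Z**2

deg(f) = 2.
Substitute x = X/Z, y = Y/Z into f, then multiply by Z^2.
  monomial -1·x^2·y^0 ↦ -1·X^2·Y^0·Z^0.
  monomial 1·x^1·y^1 ↦ 1·X^1·Y^1·Z^0.
  monomial -2·x^1·y^0 ↦ -2·X^1·Y^0·Z^1.
  monomial 2·x^0·y^2 ↦ 2·X^0·Y^2·Z^0.
  monomial 3·x^0·y^1 ↦ 3·X^0·Y^1·Z^1.
  monomial -2·x^0·y^0 ↦ -2·X^0·Y^0·Z^2.
Collecting: F(X, Y, Z) = -X**2 + X*Y - 2*X*Z + 2*Y**2 + 3*Y*Z - 2*Z**2.


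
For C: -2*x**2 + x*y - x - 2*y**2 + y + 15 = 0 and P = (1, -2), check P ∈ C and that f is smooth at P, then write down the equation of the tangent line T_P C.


Tangent line at P: -7*x + 10*y + 27 = 0.

Step 1: f(1, -2) = 0, so P lies on C.
Step 2: partial derivatives
  f_x(x, y) = -4*x + y - 1, f_y(x, y) = x - 4*y + 1.
  f_x(P) = -7, f_y(P) = 10 (gradient nonzero, so P is smooth).
Step 3: tangent line at P: -7·(x − 1) + 10·(y − -2) = 0.
Expanding: -7*x + 10*y + 27 = 0.


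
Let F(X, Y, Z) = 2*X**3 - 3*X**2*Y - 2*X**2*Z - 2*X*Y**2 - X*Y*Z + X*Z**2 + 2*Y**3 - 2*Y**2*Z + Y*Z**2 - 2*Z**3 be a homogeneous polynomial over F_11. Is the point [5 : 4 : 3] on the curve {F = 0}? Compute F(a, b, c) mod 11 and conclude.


F(5,4,3) ≡ 2 (mod 11); P is NOT on the curve.

Evaluate F(5, 4, 3) term-by-term (mod 11).
  2*X**3 ↦ 2·125·1·1 = 250
  -3*X**2*Y ↦ -3·25·4·1 = -300
  -2*X**2*Z ↦ -2·25·1·3 = -150
  -2*X*Y**2 ↦ -2·5·16·1 = -160
  -X*Y*Z ↦ -1·5·4·3 = -60
  X*Z**2 ↦ 1·5·1·9 = 45
  2*Y**3 ↦ 2·1·64·1 = 128
  -2*Y**2*Z ↦ -2·1·16·3 = -96
  Y*Z**2 ↦ 1·1·4·9 = 36
  -2*Z**3 ↦ -2·1·1·27 = -54
Sum: F(5, 4, 3) = (250) + (-300) + (-150) + (-160) + (-60) + (45) + (128) + (-96) + (36) + (-54) = -361.
Reducing mod 11: -361 ≡ 2 (mod 11).
Since F(a, b, c) ≡ 2 ≠ 0 (mod 11), P does NOT lie on the curve.


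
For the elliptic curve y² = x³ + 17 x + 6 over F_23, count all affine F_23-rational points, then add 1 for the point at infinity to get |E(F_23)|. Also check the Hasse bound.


Affine points = {(0, 11), (0, 12), (1, 1), (1, 22), (2, 5), (2, 18), (4, 0), (5, 3), (5, 20), (6, 5), (6, 18), (7, 10), (7, 13), (10, 7), (10, 16), (11, 11), (11, 12), (12, 11), (12, 12), (13, 3), (13, 20), (15, 5), (15, 18), (16, 2), (16, 21), (18, 7), (18, 16), (19, 9), (19, 14)}; affine count = 29; |E(F_23)| = 30.

Discriminant check: Δ ∝ 4a³ + 27b² = 4·17³ + 27·6² = 4·4913 + 27·36 ≡ 16 (mod 23). Nonzero ⇒ E is nonsingular.
For each x ∈ F_23, compute rhs = x³ + 17·x + 6 mod 23, then count y ∈ F_23 with y² ≡ rhs.
  x = 0: rhs = 6, matching y values: 11, 12 (2 points).
  x = 1: rhs = 1, matching y values: 1, 22 (2 points).
  x = 2: rhs = 2, matching y values: 5, 18 (2 points).
  x = 3: rhs = 15, matching y values: none (0 points).
  x = 4: rhs = 0, matching y values: 0 (1 points).
  x = 5: rhs = 9, matching y values: 3, 20 (2 points).
  x = 6: rhs = 2, matching y values: 5, 18 (2 points).
  x = 7: rhs = 8, matching y values: 10, 13 (2 points).
  x = 8: rhs = 10, matching y values: none (0 points).
  x = 9: rhs = 14, matching y values: none (0 points).
  x = 10: rhs = 3, matching y values: 7, 16 (2 points).
  x = 11: rhs = 6, matching y values: 11, 12 (2 points).
  x = 12: rhs = 6, matching y values: 11, 12 (2 points).
  x = 13: rhs = 9, matching y values: 3, 20 (2 points).
  x = 14: rhs = 21, matching y values: none (0 points).
  x = 15: rhs = 2, matching y values: 5, 18 (2 points).
  x = 16: rhs = 4, matching y values: 2, 21 (2 points).
  x = 17: rhs = 10, matching y values: none (0 points).
  x = 18: rhs = 3, matching y values: 7, 16 (2 points).
  x = 19: rhs = 12, matching y values: 9, 14 (2 points).
  x = 20: rhs = 20, matching y values: none (0 points).
  x = 21: rhs = 10, matching y values: none (0 points).
  x = 22: rhs = 11, matching y values: none (0 points).
Total affine count: 29.
Full point count |E(F_23)| = 29 + 1 = 30.
Hasse bound: |30 − (23+1)| = |6| = 6 ≤ 2√23 ≈ 9.5917 ✓.


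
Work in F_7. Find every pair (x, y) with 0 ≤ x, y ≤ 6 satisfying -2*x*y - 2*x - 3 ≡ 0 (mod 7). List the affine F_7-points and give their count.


Affine F_7-points: {(1, 1), (2, 0), (3, 2), (4, 3), (5, 5), (6, 4)}; count = 6.

For each of the 49 pairs (x, y) ∈ F_7², evaluate f(x, y) mod 7. Record the zeros.
  x = 0: [0↦4, 1↦4, 2↦4, 3↦4, 4↦4, 5↦4, 6↦4]  zeros at y ∈ ∅
  x = 1: [0↦2, 1↦0, 2↦5, 3↦3, 4↦1, 5↦6, 6↦4]  zeros at y ∈ {1}
  x = 2: [0↦0, 1↦3, 2↦6, 3↦2, 4↦5, 5↦1, 6↦4]  zeros at y ∈ {0}
  x = 3: [0↦5, 1↦6, 2↦0, 3↦1, 4↦2, 5↦3, 6↦4]  zeros at y ∈ {2}
  x = 4: [0↦3, 1↦2, 2↦1, 3↦0, 4↦6, 5↦5, 6↦4]  zeros at y ∈ {3}
  x = 5: [0↦1, 1↦5, 2↦2, 3↦6, 4↦3, 5↦0, 6↦4]  zeros at y ∈ {5}
  x = 6: [0↦6, 1↦1, 2↦3, 3↦5, 4↦0, 5↦2, 6↦4]  zeros at y ∈ {4}
Collecting zeros: affine points = {(1, 1), (2, 0), (3, 2), (4, 3), (5, 5), (6, 4)}.
Total count |C(F_7)_aff| = 6.


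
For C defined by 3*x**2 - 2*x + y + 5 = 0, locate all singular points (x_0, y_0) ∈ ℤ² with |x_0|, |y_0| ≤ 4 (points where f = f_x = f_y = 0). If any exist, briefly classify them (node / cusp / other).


No singular points in the scanned grid; C is smooth there.

Compute partial derivatives:
  f_x = 6*x - 2.
  f_y = 1.
f_y = 1 is a nonzero constant, so f_y never vanishes: no point (x, y) can satisfy f = f_x = f_y = 0. In particular no (x, y) ∈ {−4, ..., 4}² is singular; the curve is smooth.


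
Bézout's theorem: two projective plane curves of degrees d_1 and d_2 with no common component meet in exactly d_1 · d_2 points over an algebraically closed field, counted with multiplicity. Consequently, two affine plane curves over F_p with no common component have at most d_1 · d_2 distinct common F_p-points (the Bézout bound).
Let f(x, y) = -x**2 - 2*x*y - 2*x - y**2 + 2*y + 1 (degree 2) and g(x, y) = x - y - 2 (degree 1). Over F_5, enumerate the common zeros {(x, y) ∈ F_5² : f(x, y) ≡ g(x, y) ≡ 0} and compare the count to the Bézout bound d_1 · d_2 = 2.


Common zeros: ∅; count = 0; Bézout bound = 2.

deg(f) = 2, deg(g) = 1, so Bézout bound = 2.
Scan x ∈ F_5. For each x, list the y ∈ F_5 with f(x, y) ≡ 0 and those with g(x, y) ≡ 0 (mod 5); the common zeros in that column are the intersection.
  x = 0: f ≡ 0 at y ∈ ∅; g ≡ 0 at y ∈ {3}; common: ∅.
  x = 1: f ≡ 0 at y ∈ ∅; g ≡ 0 at y ∈ {4}; common: ∅.
  x = 2: f ≡ 0 at y ∈ {1, 2}; g ≡ 0 at y ∈ {0}; common: ∅.
  x = 3: f ≡ 0 at y ∈ {3}; g ≡ 0 at y ∈ {1}; common: ∅.
  x = 4: f ≡ 0 at y ∈ {1, 3}; g ≡ 0 at y ∈ {2}; common: ∅.
Collecting: common zeros = ∅, so the count is 0.
Comparison with the Bézout bound: 0 ≤ 2 = deg(f)·deg(g), as expected for curves with no common component (the affine F_5-count falls short of the bound because intersections may lie at infinity, over extension fields, or carry multiplicity).


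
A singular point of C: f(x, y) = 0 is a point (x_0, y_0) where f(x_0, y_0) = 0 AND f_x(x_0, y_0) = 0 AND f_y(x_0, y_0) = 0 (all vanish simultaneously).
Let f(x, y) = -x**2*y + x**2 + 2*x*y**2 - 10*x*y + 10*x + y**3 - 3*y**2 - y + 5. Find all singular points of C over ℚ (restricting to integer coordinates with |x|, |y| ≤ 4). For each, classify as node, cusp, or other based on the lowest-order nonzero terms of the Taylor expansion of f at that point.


Singular points: {(-1, 2)}; classification: node.

Compute partial derivatives:
  f_x = -2*x*y + 2*x + 2*y**2 - 10*y + 10.
  f_y = -x**2 + 4*x*y - 10*x + 3*y**2 - 6*y - 1.
Scan x_0 ∈ {−4, ..., 4}. For each x_0, f_y(x_0, y) is a polynomial in y; find its integer roots y ∈ {−4, ..., 4}, then test f_x and f at those candidates.
  x = -4: f_y(-4, y) = 3*y**2 - 22*y + 23; no integer root y with |y| ≤ 4.
  x = -3: f_y(-3, y) = 3*y**2 - 18*y + 20; no integer root y with |y| ≤ 4.
  x = -2: f_y(-2, y) = 3*y**2 - 14*y + 15; vanishes at y ∈ {3}. (-2, 3): f_x = 6 ≠ 0.
  x = -1: f_y(-1, y) = 3*y**2 - 10*y + 8; vanishes at y ∈ {2}. (-1, 2): f_x = 0, f = 0 — SINGULAR.
  x = 0: f_y(0, y) = 3*y**2 - 6*y - 1; no integer root y with |y| ≤ 4.
  x = 1: f_y(1, y) = 3*y**2 - 2*y - 12; no integer root y with |y| ≤ 4.
  x = 2: f_y(2, y) = 3*y**2 + 2*y - 25; no integer root y with |y| ≤ 4.
  x = 3: f_y(3, y) = 3*y**2 + 6*y - 40; no integer root y with |y| ≤ 4.
  x = 4: f_y(4, y) = 3*y**2 + 10*y - 57; vanishes at y ∈ {3}. (4, 3): f_x = -18 ≠ 0.
Only singular point on the grid: (-1, 2).
Classify: substitute x = -1 + u, y = 2 + v and expand: f = -u**2*v - u**2 + 2*u*v**2 + v**3 + v**2.
No constant or linear terms (consistent with a singular point). Quadratic part: -u**2 + v**2. Cubic part: -u**2*v + 2*u*v**2 + v**3.
The quadratic part v**2 - u**2 = (v − u)(v + u) splits into two distinct linear factors, so there are two distinct tangent lines y − 2 = ±(x − -1) — this is a node (ordinary double point).
Classification: node.
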